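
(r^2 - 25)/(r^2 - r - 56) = (25 - r^2)/(-r^2 + r + 56)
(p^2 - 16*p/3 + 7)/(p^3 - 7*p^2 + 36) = (p - 7/3)/(p^2 - 4*p - 12)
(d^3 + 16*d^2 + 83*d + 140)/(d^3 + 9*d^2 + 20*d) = (d + 7)/d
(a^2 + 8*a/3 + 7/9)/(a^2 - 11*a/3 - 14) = (a + 1/3)/(a - 6)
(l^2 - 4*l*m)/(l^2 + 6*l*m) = (l - 4*m)/(l + 6*m)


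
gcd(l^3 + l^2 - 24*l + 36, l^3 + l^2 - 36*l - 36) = l + 6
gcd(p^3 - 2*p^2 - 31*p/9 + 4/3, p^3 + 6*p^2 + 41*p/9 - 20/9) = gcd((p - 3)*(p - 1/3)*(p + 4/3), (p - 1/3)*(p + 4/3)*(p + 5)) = p^2 + p - 4/9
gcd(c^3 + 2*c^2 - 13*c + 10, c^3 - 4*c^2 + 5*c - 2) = c^2 - 3*c + 2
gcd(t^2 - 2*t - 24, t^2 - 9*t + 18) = t - 6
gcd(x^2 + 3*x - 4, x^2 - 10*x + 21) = 1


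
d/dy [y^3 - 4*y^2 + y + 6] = 3*y^2 - 8*y + 1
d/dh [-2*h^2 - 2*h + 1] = -4*h - 2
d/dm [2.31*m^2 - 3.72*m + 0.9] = 4.62*m - 3.72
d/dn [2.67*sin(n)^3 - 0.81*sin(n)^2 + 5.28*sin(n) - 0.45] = (8.01*sin(n)^2 - 1.62*sin(n) + 5.28)*cos(n)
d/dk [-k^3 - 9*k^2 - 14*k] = -3*k^2 - 18*k - 14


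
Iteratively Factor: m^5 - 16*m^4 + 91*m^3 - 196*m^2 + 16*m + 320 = (m - 4)*(m^4 - 12*m^3 + 43*m^2 - 24*m - 80) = (m - 5)*(m - 4)*(m^3 - 7*m^2 + 8*m + 16) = (m - 5)*(m - 4)^2*(m^2 - 3*m - 4) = (m - 5)*(m - 4)^3*(m + 1)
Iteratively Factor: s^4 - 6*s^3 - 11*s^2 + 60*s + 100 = (s - 5)*(s^3 - s^2 - 16*s - 20) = (s - 5)*(s + 2)*(s^2 - 3*s - 10) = (s - 5)*(s + 2)^2*(s - 5)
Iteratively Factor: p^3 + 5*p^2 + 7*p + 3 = (p + 1)*(p^2 + 4*p + 3) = (p + 1)*(p + 3)*(p + 1)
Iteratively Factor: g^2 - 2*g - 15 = (g + 3)*(g - 5)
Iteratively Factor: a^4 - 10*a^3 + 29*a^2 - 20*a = (a - 5)*(a^3 - 5*a^2 + 4*a) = (a - 5)*(a - 4)*(a^2 - a) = (a - 5)*(a - 4)*(a - 1)*(a)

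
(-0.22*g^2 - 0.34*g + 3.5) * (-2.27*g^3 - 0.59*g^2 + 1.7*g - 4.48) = 0.4994*g^5 + 0.9016*g^4 - 8.1184*g^3 - 1.6574*g^2 + 7.4732*g - 15.68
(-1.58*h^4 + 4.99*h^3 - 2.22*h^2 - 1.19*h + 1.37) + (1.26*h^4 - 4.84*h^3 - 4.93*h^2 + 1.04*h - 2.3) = -0.32*h^4 + 0.15*h^3 - 7.15*h^2 - 0.15*h - 0.93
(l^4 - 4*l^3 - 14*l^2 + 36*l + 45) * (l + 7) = l^5 + 3*l^4 - 42*l^3 - 62*l^2 + 297*l + 315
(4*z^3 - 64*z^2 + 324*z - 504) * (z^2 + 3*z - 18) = 4*z^5 - 52*z^4 + 60*z^3 + 1620*z^2 - 7344*z + 9072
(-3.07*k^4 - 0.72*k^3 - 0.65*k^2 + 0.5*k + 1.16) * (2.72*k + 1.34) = -8.3504*k^5 - 6.0722*k^4 - 2.7328*k^3 + 0.489*k^2 + 3.8252*k + 1.5544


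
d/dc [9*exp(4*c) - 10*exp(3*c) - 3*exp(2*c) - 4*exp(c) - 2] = (36*exp(3*c) - 30*exp(2*c) - 6*exp(c) - 4)*exp(c)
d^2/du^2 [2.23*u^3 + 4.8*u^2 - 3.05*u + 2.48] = 13.38*u + 9.6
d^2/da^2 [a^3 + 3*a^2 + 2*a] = 6*a + 6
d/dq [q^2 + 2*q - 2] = 2*q + 2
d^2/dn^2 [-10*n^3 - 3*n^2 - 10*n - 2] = -60*n - 6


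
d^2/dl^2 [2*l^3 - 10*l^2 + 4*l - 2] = 12*l - 20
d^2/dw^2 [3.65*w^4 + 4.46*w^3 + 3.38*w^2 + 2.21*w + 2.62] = 43.8*w^2 + 26.76*w + 6.76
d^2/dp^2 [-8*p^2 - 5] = -16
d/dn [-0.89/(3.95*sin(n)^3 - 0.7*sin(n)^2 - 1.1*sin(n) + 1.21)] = (10.5465*sin(n)^2 - 1.246*sin(n) - 0.979)*cos(n)/(3.95*sin(n)^3 - 0.7*sin(n)^2 - 1.1*sin(n) + 1.21)^2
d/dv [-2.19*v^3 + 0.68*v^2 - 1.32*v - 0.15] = -6.57*v^2 + 1.36*v - 1.32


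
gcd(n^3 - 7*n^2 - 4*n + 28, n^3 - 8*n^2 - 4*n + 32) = n^2 - 4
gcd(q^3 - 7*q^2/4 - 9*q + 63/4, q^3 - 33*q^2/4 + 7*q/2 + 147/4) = q - 3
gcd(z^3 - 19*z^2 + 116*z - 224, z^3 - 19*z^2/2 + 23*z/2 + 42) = z^2 - 11*z + 28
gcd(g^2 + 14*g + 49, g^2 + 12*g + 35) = g + 7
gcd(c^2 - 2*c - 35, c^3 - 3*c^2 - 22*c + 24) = 1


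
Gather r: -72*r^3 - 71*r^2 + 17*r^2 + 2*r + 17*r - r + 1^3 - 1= -72*r^3 - 54*r^2 + 18*r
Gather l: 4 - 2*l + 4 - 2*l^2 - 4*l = -2*l^2 - 6*l + 8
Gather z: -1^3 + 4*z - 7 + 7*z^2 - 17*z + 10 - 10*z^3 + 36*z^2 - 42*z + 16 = -10*z^3 + 43*z^2 - 55*z + 18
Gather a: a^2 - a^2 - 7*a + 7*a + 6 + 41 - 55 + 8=0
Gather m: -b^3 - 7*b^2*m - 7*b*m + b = -b^3 + b + m*(-7*b^2 - 7*b)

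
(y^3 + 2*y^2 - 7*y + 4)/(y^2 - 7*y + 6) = (y^2 + 3*y - 4)/(y - 6)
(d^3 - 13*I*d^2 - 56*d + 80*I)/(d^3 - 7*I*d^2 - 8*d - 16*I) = (d - 5*I)/(d + I)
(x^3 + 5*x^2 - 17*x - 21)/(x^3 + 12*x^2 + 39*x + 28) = (x - 3)/(x + 4)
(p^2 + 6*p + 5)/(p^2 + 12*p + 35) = (p + 1)/(p + 7)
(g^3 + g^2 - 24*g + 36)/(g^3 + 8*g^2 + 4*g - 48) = (g - 3)/(g + 4)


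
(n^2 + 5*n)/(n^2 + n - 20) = n/(n - 4)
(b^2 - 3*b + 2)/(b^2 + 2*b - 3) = (b - 2)/(b + 3)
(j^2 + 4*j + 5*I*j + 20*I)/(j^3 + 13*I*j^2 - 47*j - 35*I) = (j + 4)/(j^2 + 8*I*j - 7)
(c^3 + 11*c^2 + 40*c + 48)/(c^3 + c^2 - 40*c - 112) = (c + 3)/(c - 7)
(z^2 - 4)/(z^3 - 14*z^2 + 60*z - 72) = (z + 2)/(z^2 - 12*z + 36)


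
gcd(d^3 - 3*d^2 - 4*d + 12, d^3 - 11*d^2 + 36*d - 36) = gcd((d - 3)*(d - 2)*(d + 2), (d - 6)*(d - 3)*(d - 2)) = d^2 - 5*d + 6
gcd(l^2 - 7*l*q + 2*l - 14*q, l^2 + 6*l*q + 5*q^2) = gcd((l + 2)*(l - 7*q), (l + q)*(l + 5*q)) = 1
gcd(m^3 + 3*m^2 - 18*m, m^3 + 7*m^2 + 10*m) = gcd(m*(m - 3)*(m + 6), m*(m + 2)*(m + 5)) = m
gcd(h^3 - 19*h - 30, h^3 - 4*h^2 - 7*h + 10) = h^2 - 3*h - 10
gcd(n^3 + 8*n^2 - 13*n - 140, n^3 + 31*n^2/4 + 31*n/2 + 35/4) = n + 5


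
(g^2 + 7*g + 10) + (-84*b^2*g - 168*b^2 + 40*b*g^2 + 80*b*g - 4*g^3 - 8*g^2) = -84*b^2*g - 168*b^2 + 40*b*g^2 + 80*b*g - 4*g^3 - 7*g^2 + 7*g + 10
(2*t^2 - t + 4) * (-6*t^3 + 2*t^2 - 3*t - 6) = -12*t^5 + 10*t^4 - 32*t^3 - t^2 - 6*t - 24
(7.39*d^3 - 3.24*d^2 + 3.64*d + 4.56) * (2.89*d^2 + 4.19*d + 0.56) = 21.3571*d^5 + 21.6005*d^4 + 1.0824*d^3 + 26.6156*d^2 + 21.1448*d + 2.5536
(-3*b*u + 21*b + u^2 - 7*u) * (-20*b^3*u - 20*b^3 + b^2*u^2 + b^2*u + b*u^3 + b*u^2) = 60*b^4*u^2 - 360*b^4*u - 420*b^4 - 23*b^3*u^3 + 138*b^3*u^2 + 161*b^3*u - 2*b^2*u^4 + 12*b^2*u^3 + 14*b^2*u^2 + b*u^5 - 6*b*u^4 - 7*b*u^3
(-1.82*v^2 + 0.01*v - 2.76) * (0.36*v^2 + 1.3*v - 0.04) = -0.6552*v^4 - 2.3624*v^3 - 0.9078*v^2 - 3.5884*v + 0.1104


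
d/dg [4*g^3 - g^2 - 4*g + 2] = 12*g^2 - 2*g - 4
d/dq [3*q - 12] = 3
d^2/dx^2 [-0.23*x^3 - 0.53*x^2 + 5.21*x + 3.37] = -1.38*x - 1.06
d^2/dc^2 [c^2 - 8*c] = 2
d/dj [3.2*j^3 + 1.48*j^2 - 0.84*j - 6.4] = 9.6*j^2 + 2.96*j - 0.84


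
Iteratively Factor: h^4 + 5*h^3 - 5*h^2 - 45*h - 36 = (h + 1)*(h^3 + 4*h^2 - 9*h - 36) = (h - 3)*(h + 1)*(h^2 + 7*h + 12) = (h - 3)*(h + 1)*(h + 3)*(h + 4)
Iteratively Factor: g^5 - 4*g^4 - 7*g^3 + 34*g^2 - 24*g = (g - 4)*(g^4 - 7*g^2 + 6*g) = (g - 4)*(g - 2)*(g^3 + 2*g^2 - 3*g) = g*(g - 4)*(g - 2)*(g^2 + 2*g - 3) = g*(g - 4)*(g - 2)*(g + 3)*(g - 1)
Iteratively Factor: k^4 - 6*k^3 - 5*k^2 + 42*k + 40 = (k + 1)*(k^3 - 7*k^2 + 2*k + 40) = (k + 1)*(k + 2)*(k^2 - 9*k + 20) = (k - 4)*(k + 1)*(k + 2)*(k - 5)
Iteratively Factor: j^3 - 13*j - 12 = (j + 1)*(j^2 - j - 12) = (j - 4)*(j + 1)*(j + 3)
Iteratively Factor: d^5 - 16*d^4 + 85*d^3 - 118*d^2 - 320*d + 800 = (d - 5)*(d^4 - 11*d^3 + 30*d^2 + 32*d - 160) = (d - 5)*(d - 4)*(d^3 - 7*d^2 + 2*d + 40) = (d - 5)*(d - 4)*(d + 2)*(d^2 - 9*d + 20) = (d - 5)^2*(d - 4)*(d + 2)*(d - 4)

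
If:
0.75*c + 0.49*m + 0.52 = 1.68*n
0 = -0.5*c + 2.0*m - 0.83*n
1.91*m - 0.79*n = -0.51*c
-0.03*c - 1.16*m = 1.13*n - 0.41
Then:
No Solution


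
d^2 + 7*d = d*(d + 7)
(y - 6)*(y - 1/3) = y^2 - 19*y/3 + 2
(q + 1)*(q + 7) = q^2 + 8*q + 7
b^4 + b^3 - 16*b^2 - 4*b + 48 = (b - 3)*(b - 2)*(b + 2)*(b + 4)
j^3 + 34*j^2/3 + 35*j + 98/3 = (j + 2)*(j + 7/3)*(j + 7)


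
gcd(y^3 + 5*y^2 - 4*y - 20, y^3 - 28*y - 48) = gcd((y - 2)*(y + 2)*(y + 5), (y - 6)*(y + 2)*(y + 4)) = y + 2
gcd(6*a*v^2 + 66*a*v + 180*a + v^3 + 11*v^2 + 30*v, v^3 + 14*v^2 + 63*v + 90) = v^2 + 11*v + 30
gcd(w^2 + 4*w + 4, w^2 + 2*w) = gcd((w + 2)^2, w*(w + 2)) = w + 2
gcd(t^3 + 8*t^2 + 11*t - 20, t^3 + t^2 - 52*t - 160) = t^2 + 9*t + 20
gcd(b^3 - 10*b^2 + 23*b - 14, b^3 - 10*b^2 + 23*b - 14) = b^3 - 10*b^2 + 23*b - 14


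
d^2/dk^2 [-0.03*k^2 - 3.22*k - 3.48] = -0.0600000000000000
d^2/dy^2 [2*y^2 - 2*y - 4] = 4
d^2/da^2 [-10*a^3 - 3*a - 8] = -60*a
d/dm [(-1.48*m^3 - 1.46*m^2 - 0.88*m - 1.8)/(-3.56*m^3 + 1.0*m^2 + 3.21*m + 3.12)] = (-1.77635683940025e-15*m^5 - 6.6776*m^4 - 15.7672*m^3 - 36.8834*m^2 - 5.5104*m + 3.0324)/(12.6736*m^6 - 7.12*m^5 - 21.8552*m^4 - 15.7944*m^3 + 16.5441*m^2 + 20.0304*m + 9.7344)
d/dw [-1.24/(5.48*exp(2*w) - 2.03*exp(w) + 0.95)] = (13.5904*exp(w) - 2.5172)*exp(w)/(5.48*exp(2*w) - 2.03*exp(w) + 0.95)^2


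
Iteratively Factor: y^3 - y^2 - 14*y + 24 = (y - 3)*(y^2 + 2*y - 8) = (y - 3)*(y + 4)*(y - 2)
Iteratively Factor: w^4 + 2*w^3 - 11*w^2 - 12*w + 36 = (w + 3)*(w^3 - w^2 - 8*w + 12) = (w - 2)*(w + 3)*(w^2 + w - 6) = (w - 2)*(w + 3)^2*(w - 2)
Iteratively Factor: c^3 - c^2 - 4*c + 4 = (c + 2)*(c^2 - 3*c + 2) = (c - 2)*(c + 2)*(c - 1)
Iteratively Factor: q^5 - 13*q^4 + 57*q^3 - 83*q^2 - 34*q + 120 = (q - 2)*(q^4 - 11*q^3 + 35*q^2 - 13*q - 60) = (q - 3)*(q - 2)*(q^3 - 8*q^2 + 11*q + 20) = (q - 3)*(q - 2)*(q + 1)*(q^2 - 9*q + 20) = (q - 4)*(q - 3)*(q - 2)*(q + 1)*(q - 5)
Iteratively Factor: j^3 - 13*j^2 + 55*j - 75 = (j - 5)*(j^2 - 8*j + 15) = (j - 5)^2*(j - 3)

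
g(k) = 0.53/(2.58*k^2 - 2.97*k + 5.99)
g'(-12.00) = 0.00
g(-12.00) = 0.00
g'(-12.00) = 0.00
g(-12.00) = 0.00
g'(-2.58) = 0.01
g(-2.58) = 0.02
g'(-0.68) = 0.04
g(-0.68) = 0.06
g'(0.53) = 0.00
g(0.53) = 0.10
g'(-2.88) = 0.01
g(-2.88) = 0.01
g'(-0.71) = 0.04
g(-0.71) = 0.06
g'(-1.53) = 0.02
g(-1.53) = 0.03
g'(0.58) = -0.00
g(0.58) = 0.10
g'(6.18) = -0.00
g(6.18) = 0.01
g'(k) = 0.53*(2.97 - 5.16*k)/(2.58*k^2 - 2.97*k + 5.99)^2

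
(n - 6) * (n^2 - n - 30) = n^3 - 7*n^2 - 24*n + 180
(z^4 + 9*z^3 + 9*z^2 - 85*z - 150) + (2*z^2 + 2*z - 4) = z^4 + 9*z^3 + 11*z^2 - 83*z - 154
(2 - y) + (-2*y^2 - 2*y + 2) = -2*y^2 - 3*y + 4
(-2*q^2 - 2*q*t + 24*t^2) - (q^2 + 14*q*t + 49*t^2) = -3*q^2 - 16*q*t - 25*t^2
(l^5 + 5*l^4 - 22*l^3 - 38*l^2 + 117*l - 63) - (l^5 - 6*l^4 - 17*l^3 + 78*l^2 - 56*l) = 11*l^4 - 5*l^3 - 116*l^2 + 173*l - 63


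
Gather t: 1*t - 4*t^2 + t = -4*t^2 + 2*t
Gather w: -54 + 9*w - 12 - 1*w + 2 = 8*w - 64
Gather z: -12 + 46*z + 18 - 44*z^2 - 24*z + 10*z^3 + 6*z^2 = 10*z^3 - 38*z^2 + 22*z + 6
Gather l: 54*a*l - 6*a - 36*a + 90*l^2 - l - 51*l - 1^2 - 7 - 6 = -42*a + 90*l^2 + l*(54*a - 52) - 14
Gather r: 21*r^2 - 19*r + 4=21*r^2 - 19*r + 4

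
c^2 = c^2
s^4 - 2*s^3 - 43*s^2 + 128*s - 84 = (s - 6)*(s - 2)*(s - 1)*(s + 7)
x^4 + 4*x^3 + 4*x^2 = x^2*(x + 2)^2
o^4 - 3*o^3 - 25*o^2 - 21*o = o*(o - 7)*(o + 1)*(o + 3)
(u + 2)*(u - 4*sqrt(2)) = u^2 - 4*sqrt(2)*u + 2*u - 8*sqrt(2)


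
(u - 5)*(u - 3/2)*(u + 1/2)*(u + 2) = u^4 - 4*u^3 - 31*u^2/4 + 49*u/4 + 15/2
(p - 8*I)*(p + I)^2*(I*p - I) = I*p^4 + 6*p^3 - I*p^3 - 6*p^2 + 15*I*p^2 - 8*p - 15*I*p + 8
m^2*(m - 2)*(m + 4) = m^4 + 2*m^3 - 8*m^2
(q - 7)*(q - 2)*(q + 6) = q^3 - 3*q^2 - 40*q + 84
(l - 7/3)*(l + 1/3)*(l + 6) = l^3 + 4*l^2 - 115*l/9 - 14/3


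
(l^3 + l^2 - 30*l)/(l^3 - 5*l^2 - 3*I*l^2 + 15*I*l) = (l + 6)/(l - 3*I)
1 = 1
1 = 1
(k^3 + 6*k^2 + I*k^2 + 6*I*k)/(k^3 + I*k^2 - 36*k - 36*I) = k/(k - 6)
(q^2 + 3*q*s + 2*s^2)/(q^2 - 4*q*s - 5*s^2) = (q + 2*s)/(q - 5*s)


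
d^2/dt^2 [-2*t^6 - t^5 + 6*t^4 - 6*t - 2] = t^2*(-60*t^2 - 20*t + 72)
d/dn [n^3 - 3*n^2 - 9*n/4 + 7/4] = 3*n^2 - 6*n - 9/4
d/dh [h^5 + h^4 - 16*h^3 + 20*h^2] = h*(5*h^3 + 4*h^2 - 48*h + 40)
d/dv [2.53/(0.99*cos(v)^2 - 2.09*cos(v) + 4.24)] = (5.0094*cos(v) - 5.2877)*sin(v)/(0.99*cos(v)^2 - 2.09*cos(v) + 4.24)^2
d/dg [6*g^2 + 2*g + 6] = 12*g + 2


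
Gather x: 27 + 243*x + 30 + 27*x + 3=270*x + 60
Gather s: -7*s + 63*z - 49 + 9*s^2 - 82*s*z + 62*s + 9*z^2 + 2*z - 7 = 9*s^2 + s*(55 - 82*z) + 9*z^2 + 65*z - 56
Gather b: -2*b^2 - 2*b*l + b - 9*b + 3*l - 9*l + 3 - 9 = -2*b^2 + b*(-2*l - 8) - 6*l - 6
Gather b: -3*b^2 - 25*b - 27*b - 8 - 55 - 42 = -3*b^2 - 52*b - 105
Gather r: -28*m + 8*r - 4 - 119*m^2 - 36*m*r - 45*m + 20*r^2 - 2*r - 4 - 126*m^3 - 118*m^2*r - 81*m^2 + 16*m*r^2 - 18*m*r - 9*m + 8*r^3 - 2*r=-126*m^3 - 200*m^2 - 82*m + 8*r^3 + r^2*(16*m + 20) + r*(-118*m^2 - 54*m + 4) - 8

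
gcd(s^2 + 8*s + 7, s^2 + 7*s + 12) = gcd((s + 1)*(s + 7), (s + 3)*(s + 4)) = 1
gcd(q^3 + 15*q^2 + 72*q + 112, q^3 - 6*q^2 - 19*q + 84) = q + 4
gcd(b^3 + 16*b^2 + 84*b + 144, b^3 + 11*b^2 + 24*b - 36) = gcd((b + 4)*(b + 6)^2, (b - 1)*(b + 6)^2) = b^2 + 12*b + 36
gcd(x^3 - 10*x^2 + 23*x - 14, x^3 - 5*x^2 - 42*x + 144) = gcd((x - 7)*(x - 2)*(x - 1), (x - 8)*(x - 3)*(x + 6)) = 1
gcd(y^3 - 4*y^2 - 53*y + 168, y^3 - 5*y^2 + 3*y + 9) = y - 3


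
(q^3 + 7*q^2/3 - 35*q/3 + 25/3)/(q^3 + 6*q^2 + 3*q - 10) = (q - 5/3)/(q + 2)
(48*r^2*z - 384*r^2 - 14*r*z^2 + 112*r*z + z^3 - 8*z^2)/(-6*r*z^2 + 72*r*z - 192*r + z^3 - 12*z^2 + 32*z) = (-8*r + z)/(z - 4)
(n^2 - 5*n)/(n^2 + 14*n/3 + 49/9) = 9*n*(n - 5)/(9*n^2 + 42*n + 49)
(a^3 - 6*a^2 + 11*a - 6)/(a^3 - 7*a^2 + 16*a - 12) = (a - 1)/(a - 2)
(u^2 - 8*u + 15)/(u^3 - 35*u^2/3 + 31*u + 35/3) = 3*(u - 3)/(3*u^2 - 20*u - 7)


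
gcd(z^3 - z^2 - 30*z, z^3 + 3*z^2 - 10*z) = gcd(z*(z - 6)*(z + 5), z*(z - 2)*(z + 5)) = z^2 + 5*z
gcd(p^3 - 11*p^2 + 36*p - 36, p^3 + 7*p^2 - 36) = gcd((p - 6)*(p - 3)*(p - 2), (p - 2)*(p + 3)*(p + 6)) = p - 2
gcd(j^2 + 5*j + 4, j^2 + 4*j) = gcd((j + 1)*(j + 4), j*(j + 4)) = j + 4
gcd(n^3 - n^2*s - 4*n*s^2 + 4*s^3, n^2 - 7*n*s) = 1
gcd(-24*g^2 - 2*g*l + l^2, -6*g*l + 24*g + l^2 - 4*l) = 6*g - l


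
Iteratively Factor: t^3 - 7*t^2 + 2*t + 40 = (t + 2)*(t^2 - 9*t + 20) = (t - 4)*(t + 2)*(t - 5)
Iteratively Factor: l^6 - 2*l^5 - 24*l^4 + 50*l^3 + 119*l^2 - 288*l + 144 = (l + 4)*(l^5 - 6*l^4 + 50*l^2 - 81*l + 36) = (l + 3)*(l + 4)*(l^4 - 9*l^3 + 27*l^2 - 31*l + 12) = (l - 3)*(l + 3)*(l + 4)*(l^3 - 6*l^2 + 9*l - 4) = (l - 3)*(l - 1)*(l + 3)*(l + 4)*(l^2 - 5*l + 4) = (l - 4)*(l - 3)*(l - 1)*(l + 3)*(l + 4)*(l - 1)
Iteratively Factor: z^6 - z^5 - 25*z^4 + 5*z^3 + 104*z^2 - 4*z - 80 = (z - 5)*(z^5 + 4*z^4 - 5*z^3 - 20*z^2 + 4*z + 16) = (z - 5)*(z - 2)*(z^4 + 6*z^3 + 7*z^2 - 6*z - 8) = (z - 5)*(z - 2)*(z + 1)*(z^3 + 5*z^2 + 2*z - 8) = (z - 5)*(z - 2)*(z + 1)*(z + 2)*(z^2 + 3*z - 4) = (z - 5)*(z - 2)*(z - 1)*(z + 1)*(z + 2)*(z + 4)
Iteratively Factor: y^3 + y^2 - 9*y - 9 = (y + 3)*(y^2 - 2*y - 3) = (y - 3)*(y + 3)*(y + 1)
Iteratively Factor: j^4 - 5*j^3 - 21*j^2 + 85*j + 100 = (j - 5)*(j^3 - 21*j - 20) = (j - 5)*(j + 4)*(j^2 - 4*j - 5) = (j - 5)^2*(j + 4)*(j + 1)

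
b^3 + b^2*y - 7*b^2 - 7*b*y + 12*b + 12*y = (b - 4)*(b - 3)*(b + y)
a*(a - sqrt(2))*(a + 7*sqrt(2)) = a^3 + 6*sqrt(2)*a^2 - 14*a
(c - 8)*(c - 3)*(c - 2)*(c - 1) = c^4 - 14*c^3 + 59*c^2 - 94*c + 48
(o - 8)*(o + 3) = o^2 - 5*o - 24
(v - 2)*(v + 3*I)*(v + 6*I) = v^3 - 2*v^2 + 9*I*v^2 - 18*v - 18*I*v + 36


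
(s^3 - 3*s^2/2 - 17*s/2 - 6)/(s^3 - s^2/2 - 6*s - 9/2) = (s - 4)/(s - 3)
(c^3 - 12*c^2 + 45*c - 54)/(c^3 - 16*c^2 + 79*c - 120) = (c^2 - 9*c + 18)/(c^2 - 13*c + 40)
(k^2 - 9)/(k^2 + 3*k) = (k - 3)/k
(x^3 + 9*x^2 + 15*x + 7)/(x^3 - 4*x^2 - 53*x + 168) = (x^2 + 2*x + 1)/(x^2 - 11*x + 24)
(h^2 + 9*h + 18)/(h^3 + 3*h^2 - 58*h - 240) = (h + 3)/(h^2 - 3*h - 40)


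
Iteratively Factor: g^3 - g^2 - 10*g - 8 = (g - 4)*(g^2 + 3*g + 2) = (g - 4)*(g + 2)*(g + 1)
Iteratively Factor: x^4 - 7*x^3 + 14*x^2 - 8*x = (x - 4)*(x^3 - 3*x^2 + 2*x) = (x - 4)*(x - 1)*(x^2 - 2*x) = x*(x - 4)*(x - 1)*(x - 2)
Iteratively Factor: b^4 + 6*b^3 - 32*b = (b - 2)*(b^3 + 8*b^2 + 16*b) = (b - 2)*(b + 4)*(b^2 + 4*b) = b*(b - 2)*(b + 4)*(b + 4)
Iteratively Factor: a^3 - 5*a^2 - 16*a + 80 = (a - 4)*(a^2 - a - 20) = (a - 5)*(a - 4)*(a + 4)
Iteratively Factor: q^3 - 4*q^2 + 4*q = (q)*(q^2 - 4*q + 4) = q*(q - 2)*(q - 2)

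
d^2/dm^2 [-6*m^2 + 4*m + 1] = -12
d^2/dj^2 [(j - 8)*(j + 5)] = 2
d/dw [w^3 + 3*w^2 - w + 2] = 3*w^2 + 6*w - 1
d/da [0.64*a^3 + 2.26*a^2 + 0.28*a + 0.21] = 1.92*a^2 + 4.52*a + 0.28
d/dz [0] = 0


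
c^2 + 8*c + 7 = (c + 1)*(c + 7)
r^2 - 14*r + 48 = (r - 8)*(r - 6)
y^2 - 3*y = y*(y - 3)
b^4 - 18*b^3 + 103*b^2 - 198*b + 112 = (b - 8)*(b - 7)*(b - 2)*(b - 1)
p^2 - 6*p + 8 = (p - 4)*(p - 2)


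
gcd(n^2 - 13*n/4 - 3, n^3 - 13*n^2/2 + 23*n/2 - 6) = n - 4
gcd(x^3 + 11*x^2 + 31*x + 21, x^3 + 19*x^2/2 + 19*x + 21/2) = x^2 + 8*x + 7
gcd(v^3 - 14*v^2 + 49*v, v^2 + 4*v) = v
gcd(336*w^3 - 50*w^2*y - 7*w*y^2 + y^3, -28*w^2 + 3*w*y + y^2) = 7*w + y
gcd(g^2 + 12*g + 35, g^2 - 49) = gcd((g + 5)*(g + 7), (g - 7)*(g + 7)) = g + 7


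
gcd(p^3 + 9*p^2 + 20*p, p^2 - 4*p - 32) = p + 4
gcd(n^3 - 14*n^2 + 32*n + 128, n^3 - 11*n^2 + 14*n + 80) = n^2 - 6*n - 16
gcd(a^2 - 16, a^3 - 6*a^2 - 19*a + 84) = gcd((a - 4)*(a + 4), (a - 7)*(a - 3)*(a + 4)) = a + 4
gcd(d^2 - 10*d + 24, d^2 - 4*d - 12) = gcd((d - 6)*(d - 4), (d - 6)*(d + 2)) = d - 6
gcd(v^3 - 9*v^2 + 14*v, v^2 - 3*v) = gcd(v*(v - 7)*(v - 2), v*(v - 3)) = v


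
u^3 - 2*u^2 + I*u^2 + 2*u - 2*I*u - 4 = (u - 2)*(u - I)*(u + 2*I)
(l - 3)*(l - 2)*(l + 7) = l^3 + 2*l^2 - 29*l + 42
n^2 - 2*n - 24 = (n - 6)*(n + 4)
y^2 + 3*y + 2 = (y + 1)*(y + 2)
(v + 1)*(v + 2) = v^2 + 3*v + 2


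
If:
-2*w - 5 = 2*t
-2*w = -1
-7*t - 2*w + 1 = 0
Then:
No Solution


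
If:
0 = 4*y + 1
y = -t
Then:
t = 1/4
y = -1/4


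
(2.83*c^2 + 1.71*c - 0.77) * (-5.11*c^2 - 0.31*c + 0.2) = -14.4613*c^4 - 9.6154*c^3 + 3.9706*c^2 + 0.5807*c - 0.154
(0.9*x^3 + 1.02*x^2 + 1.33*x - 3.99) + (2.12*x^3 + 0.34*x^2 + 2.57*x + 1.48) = 3.02*x^3 + 1.36*x^2 + 3.9*x - 2.51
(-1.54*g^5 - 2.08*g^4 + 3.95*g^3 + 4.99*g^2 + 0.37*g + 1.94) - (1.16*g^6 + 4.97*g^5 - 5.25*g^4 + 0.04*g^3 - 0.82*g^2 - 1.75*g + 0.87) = -1.16*g^6 - 6.51*g^5 + 3.17*g^4 + 3.91*g^3 + 5.81*g^2 + 2.12*g + 1.07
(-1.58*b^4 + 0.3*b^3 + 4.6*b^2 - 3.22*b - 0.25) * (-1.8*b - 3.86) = 2.844*b^5 + 5.5588*b^4 - 9.438*b^3 - 11.96*b^2 + 12.8792*b + 0.965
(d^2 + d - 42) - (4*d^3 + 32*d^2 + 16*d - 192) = -4*d^3 - 31*d^2 - 15*d + 150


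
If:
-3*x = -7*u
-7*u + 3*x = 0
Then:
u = 3*x/7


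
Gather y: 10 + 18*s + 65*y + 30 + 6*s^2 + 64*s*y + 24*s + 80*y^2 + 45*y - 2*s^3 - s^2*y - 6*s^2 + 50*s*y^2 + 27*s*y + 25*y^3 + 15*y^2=-2*s^3 + 42*s + 25*y^3 + y^2*(50*s + 95) + y*(-s^2 + 91*s + 110) + 40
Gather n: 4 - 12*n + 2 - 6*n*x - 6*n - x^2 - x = n*(-6*x - 18) - x^2 - x + 6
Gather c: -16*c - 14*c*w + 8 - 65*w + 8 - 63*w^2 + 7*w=c*(-14*w - 16) - 63*w^2 - 58*w + 16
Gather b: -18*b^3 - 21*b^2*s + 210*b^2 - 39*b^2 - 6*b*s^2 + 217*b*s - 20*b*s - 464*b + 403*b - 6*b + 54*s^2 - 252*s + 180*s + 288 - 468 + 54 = -18*b^3 + b^2*(171 - 21*s) + b*(-6*s^2 + 197*s - 67) + 54*s^2 - 72*s - 126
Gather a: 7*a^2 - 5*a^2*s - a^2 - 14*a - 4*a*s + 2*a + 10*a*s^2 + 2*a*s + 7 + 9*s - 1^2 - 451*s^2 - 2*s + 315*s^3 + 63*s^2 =a^2*(6 - 5*s) + a*(10*s^2 - 2*s - 12) + 315*s^3 - 388*s^2 + 7*s + 6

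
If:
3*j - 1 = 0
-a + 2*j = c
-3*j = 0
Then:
No Solution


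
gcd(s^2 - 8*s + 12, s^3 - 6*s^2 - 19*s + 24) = 1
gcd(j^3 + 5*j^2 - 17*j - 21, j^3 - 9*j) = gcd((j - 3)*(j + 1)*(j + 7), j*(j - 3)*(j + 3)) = j - 3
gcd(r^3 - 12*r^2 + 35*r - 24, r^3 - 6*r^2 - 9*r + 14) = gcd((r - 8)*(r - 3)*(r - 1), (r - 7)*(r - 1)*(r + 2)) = r - 1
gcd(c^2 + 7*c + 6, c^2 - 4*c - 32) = 1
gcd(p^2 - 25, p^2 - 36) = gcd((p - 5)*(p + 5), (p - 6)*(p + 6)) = 1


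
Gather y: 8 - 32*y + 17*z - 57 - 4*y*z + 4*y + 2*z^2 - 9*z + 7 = y*(-4*z - 28) + 2*z^2 + 8*z - 42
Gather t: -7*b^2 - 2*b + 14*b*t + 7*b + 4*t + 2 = -7*b^2 + 5*b + t*(14*b + 4) + 2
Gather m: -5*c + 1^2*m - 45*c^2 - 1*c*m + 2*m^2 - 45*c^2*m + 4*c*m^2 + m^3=-45*c^2 - 5*c + m^3 + m^2*(4*c + 2) + m*(-45*c^2 - c + 1)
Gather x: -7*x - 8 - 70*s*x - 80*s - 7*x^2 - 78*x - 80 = -80*s - 7*x^2 + x*(-70*s - 85) - 88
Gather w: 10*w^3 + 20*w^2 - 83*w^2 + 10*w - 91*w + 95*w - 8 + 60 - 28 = 10*w^3 - 63*w^2 + 14*w + 24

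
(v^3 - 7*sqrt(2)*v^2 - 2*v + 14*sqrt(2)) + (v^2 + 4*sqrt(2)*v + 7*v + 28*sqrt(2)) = v^3 - 7*sqrt(2)*v^2 + v^2 + 5*v + 4*sqrt(2)*v + 42*sqrt(2)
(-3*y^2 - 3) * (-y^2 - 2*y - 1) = 3*y^4 + 6*y^3 + 6*y^2 + 6*y + 3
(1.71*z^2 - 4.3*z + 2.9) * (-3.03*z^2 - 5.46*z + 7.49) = -5.1813*z^4 + 3.6924*z^3 + 27.4989*z^2 - 48.041*z + 21.721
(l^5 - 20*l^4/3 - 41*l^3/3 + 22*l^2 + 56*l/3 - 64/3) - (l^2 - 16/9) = l^5 - 20*l^4/3 - 41*l^3/3 + 21*l^2 + 56*l/3 - 176/9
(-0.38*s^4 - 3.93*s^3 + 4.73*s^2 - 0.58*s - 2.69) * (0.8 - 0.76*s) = 0.2888*s^5 + 2.6828*s^4 - 6.7388*s^3 + 4.2248*s^2 + 1.5804*s - 2.152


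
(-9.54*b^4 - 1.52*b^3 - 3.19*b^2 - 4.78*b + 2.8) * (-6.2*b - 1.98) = 59.148*b^5 + 28.3132*b^4 + 22.7876*b^3 + 35.9522*b^2 - 7.8956*b - 5.544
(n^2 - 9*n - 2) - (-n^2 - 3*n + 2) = 2*n^2 - 6*n - 4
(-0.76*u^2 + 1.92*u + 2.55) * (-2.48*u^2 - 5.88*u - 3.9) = 1.8848*u^4 - 0.2928*u^3 - 14.6496*u^2 - 22.482*u - 9.945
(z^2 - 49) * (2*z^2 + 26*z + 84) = 2*z^4 + 26*z^3 - 14*z^2 - 1274*z - 4116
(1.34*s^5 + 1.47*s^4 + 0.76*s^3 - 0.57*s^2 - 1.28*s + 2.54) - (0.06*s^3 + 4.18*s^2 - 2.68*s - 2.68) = 1.34*s^5 + 1.47*s^4 + 0.7*s^3 - 4.75*s^2 + 1.4*s + 5.22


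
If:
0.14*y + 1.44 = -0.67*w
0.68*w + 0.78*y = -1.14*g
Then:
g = 1.28201099764336 - 0.559570568211574*y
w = -0.208955223880597*y - 2.14925373134328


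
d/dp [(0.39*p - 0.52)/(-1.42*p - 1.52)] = (-1.890304*p - 2.023424)/(1.42*p + 1.52)^3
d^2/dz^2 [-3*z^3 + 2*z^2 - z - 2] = 4 - 18*z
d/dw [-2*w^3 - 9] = -6*w^2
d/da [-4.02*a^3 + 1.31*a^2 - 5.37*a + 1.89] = -12.06*a^2 + 2.62*a - 5.37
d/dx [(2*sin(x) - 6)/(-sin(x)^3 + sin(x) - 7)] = 2*(2*sin(x)^3 - 9*sin(x)^2 - 4)*cos(x)/(-sin(x)*cos(x)^2 + 7)^2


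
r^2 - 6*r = r*(r - 6)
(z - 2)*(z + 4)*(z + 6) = z^3 + 8*z^2 + 4*z - 48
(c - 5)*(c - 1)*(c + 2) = c^3 - 4*c^2 - 7*c + 10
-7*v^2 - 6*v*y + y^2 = (-7*v + y)*(v + y)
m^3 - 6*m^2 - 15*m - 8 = (m - 8)*(m + 1)^2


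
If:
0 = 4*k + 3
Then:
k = -3/4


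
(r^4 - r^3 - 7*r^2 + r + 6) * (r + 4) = r^5 + 3*r^4 - 11*r^3 - 27*r^2 + 10*r + 24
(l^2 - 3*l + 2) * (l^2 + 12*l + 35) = l^4 + 9*l^3 + l^2 - 81*l + 70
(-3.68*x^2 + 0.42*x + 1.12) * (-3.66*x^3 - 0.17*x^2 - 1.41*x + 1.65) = 13.4688*x^5 - 0.9116*x^4 + 1.0182*x^3 - 6.8546*x^2 - 0.8862*x + 1.848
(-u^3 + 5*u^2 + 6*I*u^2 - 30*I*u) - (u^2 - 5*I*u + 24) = -u^3 + 4*u^2 + 6*I*u^2 - 25*I*u - 24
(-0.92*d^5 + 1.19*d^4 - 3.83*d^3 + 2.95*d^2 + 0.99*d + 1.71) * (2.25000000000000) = -2.07*d^5 + 2.6775*d^4 - 8.6175*d^3 + 6.6375*d^2 + 2.2275*d + 3.8475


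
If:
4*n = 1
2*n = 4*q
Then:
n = 1/4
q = 1/8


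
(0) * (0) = 0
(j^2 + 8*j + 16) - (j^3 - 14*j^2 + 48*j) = -j^3 + 15*j^2 - 40*j + 16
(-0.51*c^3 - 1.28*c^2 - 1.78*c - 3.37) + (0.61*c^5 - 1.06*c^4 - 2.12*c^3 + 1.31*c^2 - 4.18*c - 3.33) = 0.61*c^5 - 1.06*c^4 - 2.63*c^3 + 0.03*c^2 - 5.96*c - 6.7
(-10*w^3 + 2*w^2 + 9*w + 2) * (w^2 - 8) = -10*w^5 + 2*w^4 + 89*w^3 - 14*w^2 - 72*w - 16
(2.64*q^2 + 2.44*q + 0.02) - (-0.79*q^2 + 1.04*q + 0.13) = 3.43*q^2 + 1.4*q - 0.11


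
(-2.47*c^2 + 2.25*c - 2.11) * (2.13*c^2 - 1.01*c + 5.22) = -5.2611*c^4 + 7.2872*c^3 - 19.6602*c^2 + 13.8761*c - 11.0142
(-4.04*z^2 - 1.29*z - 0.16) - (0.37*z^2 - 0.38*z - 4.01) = -4.41*z^2 - 0.91*z + 3.85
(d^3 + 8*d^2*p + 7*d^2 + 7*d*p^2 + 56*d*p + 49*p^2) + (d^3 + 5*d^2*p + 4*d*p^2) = 2*d^3 + 13*d^2*p + 7*d^2 + 11*d*p^2 + 56*d*p + 49*p^2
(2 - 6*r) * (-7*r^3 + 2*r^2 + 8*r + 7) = 42*r^4 - 26*r^3 - 44*r^2 - 26*r + 14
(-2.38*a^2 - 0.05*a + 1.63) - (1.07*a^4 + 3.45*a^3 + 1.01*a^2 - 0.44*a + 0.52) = -1.07*a^4 - 3.45*a^3 - 3.39*a^2 + 0.39*a + 1.11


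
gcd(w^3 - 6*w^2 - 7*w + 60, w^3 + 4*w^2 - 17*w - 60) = w^2 - w - 12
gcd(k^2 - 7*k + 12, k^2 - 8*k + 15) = k - 3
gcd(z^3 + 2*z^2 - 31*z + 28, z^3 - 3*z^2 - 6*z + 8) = z^2 - 5*z + 4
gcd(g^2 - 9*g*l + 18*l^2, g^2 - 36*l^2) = g - 6*l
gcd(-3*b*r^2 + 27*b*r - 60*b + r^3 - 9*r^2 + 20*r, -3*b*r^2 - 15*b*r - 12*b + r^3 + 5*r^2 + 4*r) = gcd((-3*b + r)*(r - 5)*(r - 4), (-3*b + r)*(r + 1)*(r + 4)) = -3*b + r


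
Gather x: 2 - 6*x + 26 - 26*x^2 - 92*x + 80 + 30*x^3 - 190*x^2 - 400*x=30*x^3 - 216*x^2 - 498*x + 108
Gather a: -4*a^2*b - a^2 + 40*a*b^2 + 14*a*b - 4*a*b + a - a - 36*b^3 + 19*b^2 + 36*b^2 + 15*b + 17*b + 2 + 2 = a^2*(-4*b - 1) + a*(40*b^2 + 10*b) - 36*b^3 + 55*b^2 + 32*b + 4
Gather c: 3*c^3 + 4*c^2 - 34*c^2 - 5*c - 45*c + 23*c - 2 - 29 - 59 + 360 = 3*c^3 - 30*c^2 - 27*c + 270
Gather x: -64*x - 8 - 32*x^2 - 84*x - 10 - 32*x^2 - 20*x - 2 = -64*x^2 - 168*x - 20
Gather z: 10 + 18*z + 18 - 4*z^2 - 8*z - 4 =-4*z^2 + 10*z + 24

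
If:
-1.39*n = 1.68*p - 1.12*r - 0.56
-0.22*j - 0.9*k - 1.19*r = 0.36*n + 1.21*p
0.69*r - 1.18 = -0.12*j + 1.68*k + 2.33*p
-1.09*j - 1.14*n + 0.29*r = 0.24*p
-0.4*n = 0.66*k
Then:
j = -0.72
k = -0.48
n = 0.80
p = -0.09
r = 0.35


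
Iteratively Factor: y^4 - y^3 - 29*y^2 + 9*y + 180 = (y + 4)*(y^3 - 5*y^2 - 9*y + 45) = (y + 3)*(y + 4)*(y^2 - 8*y + 15) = (y - 3)*(y + 3)*(y + 4)*(y - 5)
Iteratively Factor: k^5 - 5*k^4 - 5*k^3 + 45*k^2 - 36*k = (k)*(k^4 - 5*k^3 - 5*k^2 + 45*k - 36) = k*(k - 1)*(k^3 - 4*k^2 - 9*k + 36) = k*(k - 4)*(k - 1)*(k^2 - 9) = k*(k - 4)*(k - 1)*(k + 3)*(k - 3)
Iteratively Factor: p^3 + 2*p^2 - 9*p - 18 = (p + 3)*(p^2 - p - 6) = (p + 2)*(p + 3)*(p - 3)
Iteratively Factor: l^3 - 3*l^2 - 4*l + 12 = (l - 2)*(l^2 - l - 6) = (l - 2)*(l + 2)*(l - 3)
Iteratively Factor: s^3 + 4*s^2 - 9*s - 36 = (s + 3)*(s^2 + s - 12) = (s + 3)*(s + 4)*(s - 3)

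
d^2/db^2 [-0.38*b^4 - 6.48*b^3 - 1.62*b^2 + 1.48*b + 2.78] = -4.56*b^2 - 38.88*b - 3.24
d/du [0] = 0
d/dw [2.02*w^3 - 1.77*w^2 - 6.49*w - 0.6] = 6.06*w^2 - 3.54*w - 6.49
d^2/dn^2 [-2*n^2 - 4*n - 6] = -4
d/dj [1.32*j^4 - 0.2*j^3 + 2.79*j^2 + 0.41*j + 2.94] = 5.28*j^3 - 0.6*j^2 + 5.58*j + 0.41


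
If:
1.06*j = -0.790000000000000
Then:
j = -0.75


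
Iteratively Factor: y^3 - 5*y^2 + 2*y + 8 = (y - 2)*(y^2 - 3*y - 4) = (y - 4)*(y - 2)*(y + 1)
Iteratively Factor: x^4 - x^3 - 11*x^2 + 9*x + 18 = (x + 3)*(x^3 - 4*x^2 + x + 6) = (x - 2)*(x + 3)*(x^2 - 2*x - 3) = (x - 2)*(x + 1)*(x + 3)*(x - 3)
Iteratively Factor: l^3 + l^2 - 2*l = (l - 1)*(l^2 + 2*l) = l*(l - 1)*(l + 2)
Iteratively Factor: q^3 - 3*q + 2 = (q - 1)*(q^2 + q - 2) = (q - 1)^2*(q + 2)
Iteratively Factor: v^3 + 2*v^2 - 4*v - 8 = (v + 2)*(v^2 - 4) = (v - 2)*(v + 2)*(v + 2)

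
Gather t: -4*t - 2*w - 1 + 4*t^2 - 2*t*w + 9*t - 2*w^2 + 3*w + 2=4*t^2 + t*(5 - 2*w) - 2*w^2 + w + 1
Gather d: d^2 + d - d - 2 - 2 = d^2 - 4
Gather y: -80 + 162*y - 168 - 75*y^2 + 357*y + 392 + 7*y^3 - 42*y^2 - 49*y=7*y^3 - 117*y^2 + 470*y + 144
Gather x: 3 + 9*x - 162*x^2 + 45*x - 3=-162*x^2 + 54*x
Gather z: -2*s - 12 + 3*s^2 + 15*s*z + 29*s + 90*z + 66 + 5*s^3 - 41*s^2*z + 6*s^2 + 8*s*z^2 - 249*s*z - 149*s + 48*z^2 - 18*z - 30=5*s^3 + 9*s^2 - 122*s + z^2*(8*s + 48) + z*(-41*s^2 - 234*s + 72) + 24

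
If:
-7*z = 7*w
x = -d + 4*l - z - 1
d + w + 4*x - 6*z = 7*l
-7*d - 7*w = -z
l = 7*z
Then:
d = 8/85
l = 49/85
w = -7/85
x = 96/85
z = 7/85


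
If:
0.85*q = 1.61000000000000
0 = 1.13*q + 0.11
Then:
No Solution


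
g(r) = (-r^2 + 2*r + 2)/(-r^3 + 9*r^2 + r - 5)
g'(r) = (2 - 2*r)/(-r^3 + 9*r^2 + r - 5) + (-r^2 + 2*r + 2)*(3*r^2 - 18*r - 1)/(-r^3 + 9*r^2 + r - 5)^2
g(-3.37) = -0.12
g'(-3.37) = -0.02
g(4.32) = -0.09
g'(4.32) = -0.05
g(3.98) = -0.07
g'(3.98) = -0.05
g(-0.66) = -0.17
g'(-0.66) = -0.87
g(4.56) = -0.11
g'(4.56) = -0.05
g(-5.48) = -0.09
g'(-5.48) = -0.01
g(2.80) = -0.01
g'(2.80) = -0.07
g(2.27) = 0.04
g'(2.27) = -0.12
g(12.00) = 0.28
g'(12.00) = -0.09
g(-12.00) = -0.06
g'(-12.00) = 0.00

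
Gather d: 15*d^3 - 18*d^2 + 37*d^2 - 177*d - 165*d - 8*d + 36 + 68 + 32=15*d^3 + 19*d^2 - 350*d + 136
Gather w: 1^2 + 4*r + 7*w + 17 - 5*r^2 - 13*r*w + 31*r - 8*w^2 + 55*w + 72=-5*r^2 + 35*r - 8*w^2 + w*(62 - 13*r) + 90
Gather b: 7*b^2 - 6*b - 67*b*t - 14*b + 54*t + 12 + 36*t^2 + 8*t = 7*b^2 + b*(-67*t - 20) + 36*t^2 + 62*t + 12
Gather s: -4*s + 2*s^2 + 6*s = 2*s^2 + 2*s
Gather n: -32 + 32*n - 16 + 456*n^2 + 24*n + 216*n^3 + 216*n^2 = 216*n^3 + 672*n^2 + 56*n - 48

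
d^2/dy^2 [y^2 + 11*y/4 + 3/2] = 2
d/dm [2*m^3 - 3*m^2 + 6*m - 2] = 6*m^2 - 6*m + 6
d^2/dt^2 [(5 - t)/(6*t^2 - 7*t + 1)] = 2*(-(t - 5)*(12*t - 7)^2 + (18*t - 37)*(6*t^2 - 7*t + 1))/(6*t^2 - 7*t + 1)^3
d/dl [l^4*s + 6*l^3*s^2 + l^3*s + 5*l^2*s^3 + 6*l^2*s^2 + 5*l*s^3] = s*(4*l^3 + 18*l^2*s + 3*l^2 + 10*l*s^2 + 12*l*s + 5*s^2)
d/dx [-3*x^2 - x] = -6*x - 1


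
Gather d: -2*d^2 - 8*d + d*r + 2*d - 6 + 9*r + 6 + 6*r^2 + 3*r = -2*d^2 + d*(r - 6) + 6*r^2 + 12*r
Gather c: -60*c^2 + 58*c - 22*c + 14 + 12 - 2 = -60*c^2 + 36*c + 24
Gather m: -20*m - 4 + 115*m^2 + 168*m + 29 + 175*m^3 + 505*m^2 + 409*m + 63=175*m^3 + 620*m^2 + 557*m + 88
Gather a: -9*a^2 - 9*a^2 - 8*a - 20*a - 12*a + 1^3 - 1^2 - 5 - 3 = -18*a^2 - 40*a - 8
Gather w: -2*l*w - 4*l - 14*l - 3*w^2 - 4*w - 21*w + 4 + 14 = -18*l - 3*w^2 + w*(-2*l - 25) + 18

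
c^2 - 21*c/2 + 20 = (c - 8)*(c - 5/2)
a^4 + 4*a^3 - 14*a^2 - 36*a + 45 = (a - 3)*(a - 1)*(a + 3)*(a + 5)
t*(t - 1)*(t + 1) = t^3 - t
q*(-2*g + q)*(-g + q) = 2*g^2*q - 3*g*q^2 + q^3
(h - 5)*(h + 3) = h^2 - 2*h - 15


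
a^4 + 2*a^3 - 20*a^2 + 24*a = a*(a - 2)^2*(a + 6)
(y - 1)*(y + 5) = y^2 + 4*y - 5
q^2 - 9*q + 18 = (q - 6)*(q - 3)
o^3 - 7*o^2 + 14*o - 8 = (o - 4)*(o - 2)*(o - 1)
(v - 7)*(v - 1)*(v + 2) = v^3 - 6*v^2 - 9*v + 14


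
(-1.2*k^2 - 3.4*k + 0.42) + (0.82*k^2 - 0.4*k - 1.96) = -0.38*k^2 - 3.8*k - 1.54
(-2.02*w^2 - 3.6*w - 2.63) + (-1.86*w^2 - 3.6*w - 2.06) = -3.88*w^2 - 7.2*w - 4.69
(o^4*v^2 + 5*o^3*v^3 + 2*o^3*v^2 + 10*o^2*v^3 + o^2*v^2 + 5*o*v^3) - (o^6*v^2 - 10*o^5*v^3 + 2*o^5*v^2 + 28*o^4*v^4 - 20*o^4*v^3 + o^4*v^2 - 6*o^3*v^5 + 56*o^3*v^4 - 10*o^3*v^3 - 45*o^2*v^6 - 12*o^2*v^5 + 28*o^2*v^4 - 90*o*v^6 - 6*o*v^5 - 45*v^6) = -o^6*v^2 + 10*o^5*v^3 - 2*o^5*v^2 - 28*o^4*v^4 + 20*o^4*v^3 + 6*o^3*v^5 - 56*o^3*v^4 + 15*o^3*v^3 + 2*o^3*v^2 + 45*o^2*v^6 + 12*o^2*v^5 - 28*o^2*v^4 + 10*o^2*v^3 + o^2*v^2 + 90*o*v^6 + 6*o*v^5 + 5*o*v^3 + 45*v^6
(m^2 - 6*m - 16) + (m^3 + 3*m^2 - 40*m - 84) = m^3 + 4*m^2 - 46*m - 100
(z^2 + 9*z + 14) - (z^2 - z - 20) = 10*z + 34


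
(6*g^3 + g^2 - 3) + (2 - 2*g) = 6*g^3 + g^2 - 2*g - 1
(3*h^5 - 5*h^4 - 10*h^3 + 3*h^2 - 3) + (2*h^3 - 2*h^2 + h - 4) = 3*h^5 - 5*h^4 - 8*h^3 + h^2 + h - 7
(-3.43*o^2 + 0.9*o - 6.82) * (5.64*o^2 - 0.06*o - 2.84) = -19.3452*o^4 + 5.2818*o^3 - 28.7776*o^2 - 2.1468*o + 19.3688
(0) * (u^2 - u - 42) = 0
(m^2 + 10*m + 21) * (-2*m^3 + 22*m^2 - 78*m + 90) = -2*m^5 + 2*m^4 + 100*m^3 - 228*m^2 - 738*m + 1890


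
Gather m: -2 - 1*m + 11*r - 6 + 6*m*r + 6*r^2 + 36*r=m*(6*r - 1) + 6*r^2 + 47*r - 8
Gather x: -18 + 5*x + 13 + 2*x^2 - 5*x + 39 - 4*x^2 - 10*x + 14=-2*x^2 - 10*x + 48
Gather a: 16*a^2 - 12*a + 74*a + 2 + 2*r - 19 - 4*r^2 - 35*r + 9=16*a^2 + 62*a - 4*r^2 - 33*r - 8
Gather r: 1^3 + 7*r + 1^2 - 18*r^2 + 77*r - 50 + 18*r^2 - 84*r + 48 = 0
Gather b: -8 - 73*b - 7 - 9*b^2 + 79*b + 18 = -9*b^2 + 6*b + 3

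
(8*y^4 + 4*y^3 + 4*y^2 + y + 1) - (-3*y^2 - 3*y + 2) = 8*y^4 + 4*y^3 + 7*y^2 + 4*y - 1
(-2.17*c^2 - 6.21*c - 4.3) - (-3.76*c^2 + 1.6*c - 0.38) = 1.59*c^2 - 7.81*c - 3.92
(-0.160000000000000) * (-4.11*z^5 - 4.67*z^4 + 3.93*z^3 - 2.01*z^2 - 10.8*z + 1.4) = 0.6576*z^5 + 0.7472*z^4 - 0.6288*z^3 + 0.3216*z^2 + 1.728*z - 0.224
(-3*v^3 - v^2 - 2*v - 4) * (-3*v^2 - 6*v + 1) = 9*v^5 + 21*v^4 + 9*v^3 + 23*v^2 + 22*v - 4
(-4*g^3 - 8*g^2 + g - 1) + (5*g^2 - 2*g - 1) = -4*g^3 - 3*g^2 - g - 2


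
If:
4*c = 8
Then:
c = 2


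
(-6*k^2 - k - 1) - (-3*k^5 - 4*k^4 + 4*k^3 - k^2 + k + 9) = 3*k^5 + 4*k^4 - 4*k^3 - 5*k^2 - 2*k - 10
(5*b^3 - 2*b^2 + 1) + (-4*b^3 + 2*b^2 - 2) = b^3 - 1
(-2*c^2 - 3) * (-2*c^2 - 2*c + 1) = 4*c^4 + 4*c^3 + 4*c^2 + 6*c - 3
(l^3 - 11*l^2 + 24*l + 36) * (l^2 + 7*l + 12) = l^5 - 4*l^4 - 41*l^3 + 72*l^2 + 540*l + 432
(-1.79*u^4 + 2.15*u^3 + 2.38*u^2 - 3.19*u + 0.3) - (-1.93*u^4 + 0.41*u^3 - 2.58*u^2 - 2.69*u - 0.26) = 0.14*u^4 + 1.74*u^3 + 4.96*u^2 - 0.5*u + 0.56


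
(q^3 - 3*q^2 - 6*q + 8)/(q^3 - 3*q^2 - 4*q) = (q^2 + q - 2)/(q*(q + 1))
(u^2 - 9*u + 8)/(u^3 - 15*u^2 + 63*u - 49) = (u - 8)/(u^2 - 14*u + 49)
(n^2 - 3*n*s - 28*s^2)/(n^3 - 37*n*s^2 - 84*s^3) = 1/(n + 3*s)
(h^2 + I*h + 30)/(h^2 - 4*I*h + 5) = (h + 6*I)/(h + I)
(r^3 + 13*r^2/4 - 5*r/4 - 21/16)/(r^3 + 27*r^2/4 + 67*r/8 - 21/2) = (r + 1/2)/(r + 4)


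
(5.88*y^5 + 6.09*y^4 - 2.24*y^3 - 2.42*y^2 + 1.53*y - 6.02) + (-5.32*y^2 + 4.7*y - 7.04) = 5.88*y^5 + 6.09*y^4 - 2.24*y^3 - 7.74*y^2 + 6.23*y - 13.06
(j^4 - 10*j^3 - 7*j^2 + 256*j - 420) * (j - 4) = j^5 - 14*j^4 + 33*j^3 + 284*j^2 - 1444*j + 1680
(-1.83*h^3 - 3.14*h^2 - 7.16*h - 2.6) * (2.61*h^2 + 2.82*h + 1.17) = -4.7763*h^5 - 13.356*h^4 - 29.6835*h^3 - 30.651*h^2 - 15.7092*h - 3.042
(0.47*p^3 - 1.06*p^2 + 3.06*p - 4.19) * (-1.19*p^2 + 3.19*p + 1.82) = -0.5593*p^5 + 2.7607*p^4 - 6.1674*p^3 + 12.8183*p^2 - 7.7969*p - 7.6258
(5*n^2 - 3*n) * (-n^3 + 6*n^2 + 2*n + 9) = -5*n^5 + 33*n^4 - 8*n^3 + 39*n^2 - 27*n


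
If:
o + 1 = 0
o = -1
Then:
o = -1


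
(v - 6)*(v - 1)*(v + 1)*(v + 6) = v^4 - 37*v^2 + 36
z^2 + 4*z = z*(z + 4)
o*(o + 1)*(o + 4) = o^3 + 5*o^2 + 4*o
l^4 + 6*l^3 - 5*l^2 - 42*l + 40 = (l - 2)*(l - 1)*(l + 4)*(l + 5)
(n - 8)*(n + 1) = n^2 - 7*n - 8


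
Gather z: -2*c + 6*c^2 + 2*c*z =6*c^2 + 2*c*z - 2*c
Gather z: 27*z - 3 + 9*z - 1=36*z - 4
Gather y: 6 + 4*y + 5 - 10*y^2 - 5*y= -10*y^2 - y + 11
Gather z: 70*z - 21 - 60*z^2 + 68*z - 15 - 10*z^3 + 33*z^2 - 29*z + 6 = -10*z^3 - 27*z^2 + 109*z - 30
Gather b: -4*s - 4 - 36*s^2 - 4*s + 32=-36*s^2 - 8*s + 28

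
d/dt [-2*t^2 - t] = -4*t - 1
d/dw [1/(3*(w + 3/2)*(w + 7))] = 2*(-4*w - 17)/(3*(4*w^4 + 68*w^3 + 373*w^2 + 714*w + 441))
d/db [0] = 0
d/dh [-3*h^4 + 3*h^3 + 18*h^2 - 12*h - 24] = -12*h^3 + 9*h^2 + 36*h - 12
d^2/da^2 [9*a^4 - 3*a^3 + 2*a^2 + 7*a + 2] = 108*a^2 - 18*a + 4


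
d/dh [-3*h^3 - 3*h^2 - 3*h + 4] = -9*h^2 - 6*h - 3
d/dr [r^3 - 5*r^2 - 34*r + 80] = 3*r^2 - 10*r - 34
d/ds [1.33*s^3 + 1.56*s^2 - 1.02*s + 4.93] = 3.99*s^2 + 3.12*s - 1.02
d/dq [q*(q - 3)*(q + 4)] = 3*q^2 + 2*q - 12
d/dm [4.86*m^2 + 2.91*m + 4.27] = 9.72*m + 2.91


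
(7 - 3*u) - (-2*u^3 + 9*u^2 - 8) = 2*u^3 - 9*u^2 - 3*u + 15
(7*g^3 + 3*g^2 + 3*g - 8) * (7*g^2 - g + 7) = 49*g^5 + 14*g^4 + 67*g^3 - 38*g^2 + 29*g - 56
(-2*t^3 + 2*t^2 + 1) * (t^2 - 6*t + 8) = -2*t^5 + 14*t^4 - 28*t^3 + 17*t^2 - 6*t + 8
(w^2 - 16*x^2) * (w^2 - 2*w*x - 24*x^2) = w^4 - 2*w^3*x - 40*w^2*x^2 + 32*w*x^3 + 384*x^4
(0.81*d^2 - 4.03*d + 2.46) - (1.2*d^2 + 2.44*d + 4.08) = -0.39*d^2 - 6.47*d - 1.62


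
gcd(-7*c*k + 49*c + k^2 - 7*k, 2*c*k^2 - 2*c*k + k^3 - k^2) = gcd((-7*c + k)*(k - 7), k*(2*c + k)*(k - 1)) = 1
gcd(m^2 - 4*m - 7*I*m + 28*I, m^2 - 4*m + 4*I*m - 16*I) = m - 4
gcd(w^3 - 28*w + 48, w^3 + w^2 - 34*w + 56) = w^2 - 6*w + 8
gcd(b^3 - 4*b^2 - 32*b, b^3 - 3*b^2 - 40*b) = b^2 - 8*b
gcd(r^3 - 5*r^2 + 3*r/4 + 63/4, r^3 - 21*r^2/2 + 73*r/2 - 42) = r^2 - 13*r/2 + 21/2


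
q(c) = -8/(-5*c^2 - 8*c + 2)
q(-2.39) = 1.08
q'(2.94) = -0.07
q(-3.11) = 0.37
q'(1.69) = -0.30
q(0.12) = -8.26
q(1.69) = 0.31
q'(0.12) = -78.55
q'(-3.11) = 0.40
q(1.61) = 0.34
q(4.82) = 0.05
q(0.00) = -4.00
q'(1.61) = -0.34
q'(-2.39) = 2.30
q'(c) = -8*(10*c + 8)/(-5*c^2 - 8*c + 2)^2 = 16*(-5*c - 4)/(5*c^2 + 8*c - 2)^2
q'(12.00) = 0.00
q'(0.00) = -16.00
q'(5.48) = -0.01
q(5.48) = 0.04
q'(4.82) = -0.02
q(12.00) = 0.01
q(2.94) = 0.12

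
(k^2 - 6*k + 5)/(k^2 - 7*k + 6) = (k - 5)/(k - 6)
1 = 1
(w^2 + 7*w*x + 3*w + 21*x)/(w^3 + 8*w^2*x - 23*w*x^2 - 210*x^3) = (-w - 3)/(-w^2 - w*x + 30*x^2)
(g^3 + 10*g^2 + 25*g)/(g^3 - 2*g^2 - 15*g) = (g^2 + 10*g + 25)/(g^2 - 2*g - 15)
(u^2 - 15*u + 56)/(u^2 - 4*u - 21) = (u - 8)/(u + 3)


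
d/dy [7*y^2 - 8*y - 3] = 14*y - 8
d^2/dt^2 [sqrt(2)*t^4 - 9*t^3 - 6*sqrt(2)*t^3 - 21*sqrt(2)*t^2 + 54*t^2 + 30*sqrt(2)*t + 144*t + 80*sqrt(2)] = 12*sqrt(2)*t^2 - 54*t - 36*sqrt(2)*t - 42*sqrt(2) + 108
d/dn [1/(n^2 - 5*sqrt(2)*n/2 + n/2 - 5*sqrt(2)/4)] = 8*(-4*n - 1 + 5*sqrt(2))/(4*n^2 - 10*sqrt(2)*n + 2*n - 5*sqrt(2))^2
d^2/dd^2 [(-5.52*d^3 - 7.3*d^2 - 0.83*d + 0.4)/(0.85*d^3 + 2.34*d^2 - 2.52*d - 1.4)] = (1.4210854715202e-14*d^7 + 11.41006*d^6 - 74.54109*d^5 - 179.08242*d^4 - 313.902352*d^3 - 264.18792*d^2 - 92.526*d - 15.0584)/(0.614125*d^9 + 5.07195*d^8 + 8.50068*d^7 - 20.295276*d^6 - 41.909616*d^5 + 39.575088*d^4 + 38.528112*d^3 - 12.91248*d^2 - 14.8176*d - 2.744)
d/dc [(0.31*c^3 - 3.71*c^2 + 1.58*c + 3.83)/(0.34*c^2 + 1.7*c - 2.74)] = (0.1054*c^4 + 1.054*c^3 - 9.3924*c^2 + 17.7264*c - 10.8402)/(0.1156*c^4 + 1.156*c^3 + 1.0268*c^2 - 9.316*c + 7.5076)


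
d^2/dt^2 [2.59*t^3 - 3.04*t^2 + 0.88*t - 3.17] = 15.54*t - 6.08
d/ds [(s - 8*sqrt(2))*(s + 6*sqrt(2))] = 2*s - 2*sqrt(2)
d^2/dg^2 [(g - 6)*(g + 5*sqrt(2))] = 2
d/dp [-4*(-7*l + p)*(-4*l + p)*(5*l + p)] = 108*l^2 + 48*l*p - 12*p^2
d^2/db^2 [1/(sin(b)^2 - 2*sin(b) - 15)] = 2*(-2*sin(b)^4 + 3*sin(b)^3 - 29*sin(b)^2 + 9*sin(b) + 19)/((sin(b) - 5)^3*(sin(b) + 3)^3)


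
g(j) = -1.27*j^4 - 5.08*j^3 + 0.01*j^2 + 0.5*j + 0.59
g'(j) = -5.08*j^3 - 15.24*j^2 + 0.02*j + 0.5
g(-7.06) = -1369.98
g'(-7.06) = 1028.37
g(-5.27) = -237.84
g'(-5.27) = 320.66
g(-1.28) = 7.21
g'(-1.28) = -13.84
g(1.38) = -16.66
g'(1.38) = -41.85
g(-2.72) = 32.02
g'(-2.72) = -10.08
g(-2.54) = 29.77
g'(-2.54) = -14.63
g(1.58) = -26.55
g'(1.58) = -57.55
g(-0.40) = 0.68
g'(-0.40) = -1.62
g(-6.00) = -550.69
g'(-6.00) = 549.02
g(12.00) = -35104.93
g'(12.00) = -10972.06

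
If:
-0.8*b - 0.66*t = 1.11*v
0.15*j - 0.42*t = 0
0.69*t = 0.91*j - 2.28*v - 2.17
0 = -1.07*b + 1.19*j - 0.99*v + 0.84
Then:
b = 1.48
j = -0.22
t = -0.08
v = -1.02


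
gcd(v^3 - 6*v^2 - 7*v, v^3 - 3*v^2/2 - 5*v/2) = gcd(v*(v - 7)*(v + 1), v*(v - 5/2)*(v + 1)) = v^2 + v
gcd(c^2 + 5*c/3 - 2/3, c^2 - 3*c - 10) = c + 2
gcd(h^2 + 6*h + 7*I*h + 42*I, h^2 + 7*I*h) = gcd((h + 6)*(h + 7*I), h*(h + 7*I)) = h + 7*I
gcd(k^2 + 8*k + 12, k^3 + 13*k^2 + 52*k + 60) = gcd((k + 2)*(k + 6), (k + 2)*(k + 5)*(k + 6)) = k^2 + 8*k + 12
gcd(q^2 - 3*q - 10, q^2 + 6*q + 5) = 1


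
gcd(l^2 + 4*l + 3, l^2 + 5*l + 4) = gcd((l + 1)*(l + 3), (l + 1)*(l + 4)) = l + 1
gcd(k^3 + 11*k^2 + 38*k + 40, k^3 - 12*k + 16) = k + 4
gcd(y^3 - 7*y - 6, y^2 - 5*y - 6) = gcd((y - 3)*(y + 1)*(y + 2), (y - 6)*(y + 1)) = y + 1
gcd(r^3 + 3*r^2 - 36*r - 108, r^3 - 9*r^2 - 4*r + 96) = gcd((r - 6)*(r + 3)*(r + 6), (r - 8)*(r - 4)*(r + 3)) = r + 3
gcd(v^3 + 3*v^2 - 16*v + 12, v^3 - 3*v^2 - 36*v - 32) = 1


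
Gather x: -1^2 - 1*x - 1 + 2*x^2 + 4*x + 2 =2*x^2 + 3*x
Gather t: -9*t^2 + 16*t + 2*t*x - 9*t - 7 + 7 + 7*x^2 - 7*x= -9*t^2 + t*(2*x + 7) + 7*x^2 - 7*x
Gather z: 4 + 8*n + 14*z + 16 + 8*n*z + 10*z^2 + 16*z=8*n + 10*z^2 + z*(8*n + 30) + 20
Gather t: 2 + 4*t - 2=4*t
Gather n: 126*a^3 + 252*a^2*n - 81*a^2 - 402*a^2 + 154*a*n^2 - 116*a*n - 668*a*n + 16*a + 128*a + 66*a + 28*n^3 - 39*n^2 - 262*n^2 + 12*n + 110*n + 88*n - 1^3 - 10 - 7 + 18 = 126*a^3 - 483*a^2 + 210*a + 28*n^3 + n^2*(154*a - 301) + n*(252*a^2 - 784*a + 210)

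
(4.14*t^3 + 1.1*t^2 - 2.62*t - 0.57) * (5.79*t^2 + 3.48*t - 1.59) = 23.9706*t^5 + 20.7762*t^4 - 17.9244*t^3 - 14.1669*t^2 + 2.1822*t + 0.9063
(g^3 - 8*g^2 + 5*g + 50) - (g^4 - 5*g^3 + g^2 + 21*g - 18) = -g^4 + 6*g^3 - 9*g^2 - 16*g + 68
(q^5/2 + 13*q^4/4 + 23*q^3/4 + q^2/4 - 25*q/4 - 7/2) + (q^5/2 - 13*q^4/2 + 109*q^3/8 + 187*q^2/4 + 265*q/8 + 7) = q^5 - 13*q^4/4 + 155*q^3/8 + 47*q^2 + 215*q/8 + 7/2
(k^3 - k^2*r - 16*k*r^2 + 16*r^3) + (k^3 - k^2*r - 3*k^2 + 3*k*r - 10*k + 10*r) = 2*k^3 - 2*k^2*r - 3*k^2 - 16*k*r^2 + 3*k*r - 10*k + 16*r^3 + 10*r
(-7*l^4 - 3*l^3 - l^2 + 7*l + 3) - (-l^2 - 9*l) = -7*l^4 - 3*l^3 + 16*l + 3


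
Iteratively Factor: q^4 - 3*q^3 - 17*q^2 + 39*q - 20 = (q + 4)*(q^3 - 7*q^2 + 11*q - 5) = (q - 1)*(q + 4)*(q^2 - 6*q + 5) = (q - 5)*(q - 1)*(q + 4)*(q - 1)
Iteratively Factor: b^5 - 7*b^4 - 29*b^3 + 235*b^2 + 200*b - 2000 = (b - 5)*(b^4 - 2*b^3 - 39*b^2 + 40*b + 400) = (b - 5)^2*(b^3 + 3*b^2 - 24*b - 80) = (b - 5)^2*(b + 4)*(b^2 - b - 20) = (b - 5)^2*(b + 4)^2*(b - 5)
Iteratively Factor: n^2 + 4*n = (n + 4)*(n)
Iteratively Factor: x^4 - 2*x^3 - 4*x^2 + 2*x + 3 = (x - 1)*(x^3 - x^2 - 5*x - 3) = (x - 1)*(x + 1)*(x^2 - 2*x - 3) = (x - 3)*(x - 1)*(x + 1)*(x + 1)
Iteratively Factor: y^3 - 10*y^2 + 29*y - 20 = (y - 1)*(y^2 - 9*y + 20) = (y - 5)*(y - 1)*(y - 4)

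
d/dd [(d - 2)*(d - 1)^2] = (d - 1)*(3*d - 5)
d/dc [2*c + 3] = 2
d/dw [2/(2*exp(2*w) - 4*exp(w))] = 2*(1 - exp(w))*exp(-w)/(exp(w) - 2)^2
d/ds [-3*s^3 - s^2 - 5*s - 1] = -9*s^2 - 2*s - 5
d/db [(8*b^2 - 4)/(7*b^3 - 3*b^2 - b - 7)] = 4*(-14*b^4 + 19*b^2 - 34*b - 1)/(49*b^6 - 42*b^5 - 5*b^4 - 92*b^3 + 43*b^2 + 14*b + 49)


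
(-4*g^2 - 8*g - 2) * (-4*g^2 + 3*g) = 16*g^4 + 20*g^3 - 16*g^2 - 6*g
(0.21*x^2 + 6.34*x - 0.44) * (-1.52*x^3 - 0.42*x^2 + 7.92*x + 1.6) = -0.3192*x^5 - 9.725*x^4 - 0.3308*x^3 + 50.7336*x^2 + 6.6592*x - 0.704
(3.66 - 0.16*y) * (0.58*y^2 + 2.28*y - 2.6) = -0.0928*y^3 + 1.758*y^2 + 8.7608*y - 9.516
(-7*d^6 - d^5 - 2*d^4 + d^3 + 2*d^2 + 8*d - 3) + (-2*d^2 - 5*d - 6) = -7*d^6 - d^5 - 2*d^4 + d^3 + 3*d - 9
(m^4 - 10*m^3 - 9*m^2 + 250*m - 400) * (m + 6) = m^5 - 4*m^4 - 69*m^3 + 196*m^2 + 1100*m - 2400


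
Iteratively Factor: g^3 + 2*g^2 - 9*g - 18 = (g - 3)*(g^2 + 5*g + 6) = (g - 3)*(g + 3)*(g + 2)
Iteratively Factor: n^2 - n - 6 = (n + 2)*(n - 3)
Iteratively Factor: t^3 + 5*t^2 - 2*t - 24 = (t - 2)*(t^2 + 7*t + 12) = (t - 2)*(t + 3)*(t + 4)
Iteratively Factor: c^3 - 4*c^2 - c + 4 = (c - 4)*(c^2 - 1) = (c - 4)*(c - 1)*(c + 1)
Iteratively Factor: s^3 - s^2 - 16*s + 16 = (s - 1)*(s^2 - 16) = (s - 1)*(s + 4)*(s - 4)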